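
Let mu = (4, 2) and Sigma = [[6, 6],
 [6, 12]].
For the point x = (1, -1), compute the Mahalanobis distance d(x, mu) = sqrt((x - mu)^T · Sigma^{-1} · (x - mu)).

Step 1 — centre the observation: (x - mu) = (-3, -3).

Step 2 — invert Sigma. det(Sigma) = 6·12 - (6)² = 36.
  Sigma^{-1} = (1/det) · [[d, -b], [-b, a]] = [[0.3333, -0.1667],
 [-0.1667, 0.1667]].

Step 3 — form the quadratic (x - mu)^T · Sigma^{-1} · (x - mu):
  Sigma^{-1} · (x - mu) = (-0.5, 0).
  (x - mu)^T · [Sigma^{-1} · (x - mu)] = (-3)·(-0.5) + (-3)·(0) = 1.5.

Step 4 — take square root: d = √(1.5) ≈ 1.2247.

d(x, mu) = √(1.5) ≈ 1.2247


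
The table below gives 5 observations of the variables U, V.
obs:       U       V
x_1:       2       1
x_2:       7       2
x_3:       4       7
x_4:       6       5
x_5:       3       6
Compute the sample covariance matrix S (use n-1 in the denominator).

Step 1 — column means:
  mean(U) = (2 + 7 + 4 + 6 + 3) / 5 = 22/5 = 4.4
  mean(V) = (1 + 2 + 7 + 5 + 6) / 5 = 21/5 = 4.2

Step 2 — sample covariance S[i,j] = (1/(n-1)) · Σ_k (x_{k,i} - mean_i) · (x_{k,j} - mean_j), with n-1 = 4.
  S[U,U] = ((-2.4)·(-2.4) + (2.6)·(2.6) + (-0.4)·(-0.4) + (1.6)·(1.6) + (-1.4)·(-1.4)) / 4 = 17.2/4 = 4.3
  S[U,V] = ((-2.4)·(-3.2) + (2.6)·(-2.2) + (-0.4)·(2.8) + (1.6)·(0.8) + (-1.4)·(1.8)) / 4 = -0.4/4 = -0.1
  S[V,V] = ((-3.2)·(-3.2) + (-2.2)·(-2.2) + (2.8)·(2.8) + (0.8)·(0.8) + (1.8)·(1.8)) / 4 = 26.8/4 = 6.7

S is symmetric (S[j,i] = S[i,j]). Assembling:

S = [[4.3, -0.1],
 [-0.1, 6.7]]


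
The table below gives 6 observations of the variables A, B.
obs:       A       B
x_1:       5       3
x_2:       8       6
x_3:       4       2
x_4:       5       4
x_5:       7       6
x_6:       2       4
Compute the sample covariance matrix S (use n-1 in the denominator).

Step 1 — column means:
  mean(A) = (5 + 8 + 4 + 5 + 7 + 2) / 6 = 31/6 = 5.1667
  mean(B) = (3 + 6 + 2 + 4 + 6 + 4) / 6 = 25/6 = 4.1667

Step 2 — sample covariance S[i,j] = (1/(n-1)) · Σ_k (x_{k,i} - mean_i) · (x_{k,j} - mean_j), with n-1 = 5.
  S[A,A] = ((-0.1667)·(-0.1667) + (2.8333)·(2.8333) + (-1.1667)·(-1.1667) + (-0.1667)·(-0.1667) + (1.8333)·(1.8333) + (-3.1667)·(-3.1667)) / 5 = 22.8333/5 = 4.5667
  S[A,B] = ((-0.1667)·(-1.1667) + (2.8333)·(1.8333) + (-1.1667)·(-2.1667) + (-0.1667)·(-0.1667) + (1.8333)·(1.8333) + (-3.1667)·(-0.1667)) / 5 = 11.8333/5 = 2.3667
  S[B,B] = ((-1.1667)·(-1.1667) + (1.8333)·(1.8333) + (-2.1667)·(-2.1667) + (-0.1667)·(-0.1667) + (1.8333)·(1.8333) + (-0.1667)·(-0.1667)) / 5 = 12.8333/5 = 2.5667

S is symmetric (S[j,i] = S[i,j]). Assembling:

S = [[4.5667, 2.3667],
 [2.3667, 2.5667]]


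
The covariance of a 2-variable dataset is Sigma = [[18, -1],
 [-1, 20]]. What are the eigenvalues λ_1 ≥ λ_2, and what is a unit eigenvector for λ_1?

Step 1 — characteristic polynomial of 2×2 Sigma:
  det(Sigma - λI) = λ² - trace · λ + det = 0.
  trace = 18 + 20 = 38, det = 18·20 - (-1)² = 359.
Step 2 — discriminant:
  Δ = trace² - 4·det = 1444 - 1436 = 8.
Step 3 — eigenvalues:
  λ = (trace ± √Δ)/2 = (38 ± 2.8284)/2,
  λ_1 = 20.4142,  λ_2 = 17.5858.

Step 4 — unit eigenvector for λ_1: solve (Sigma - λ_1 I)v = 0. First row:
  (18 - 20.4142)·v_x + (-1)·v_y = 0, i.e. (-2.4142)·v_x + (-1)·v_y = 0,
  so v ∝ (b, λ_1 - a) = (-1, 2.4142); multiply by -1 so the first entry is positive: u = (1, -2.4142).
  ||u|| = √((1)² + (-2.4142)²) = √(6.8284) ≈ 2.6131,
  v_1 = u/||u|| ≈ (0.3827, -0.9239) (||v_1|| = 1).

λ_1 = 20.4142,  λ_2 = 17.5858;  v_1 ≈ (0.3827, -0.9239)


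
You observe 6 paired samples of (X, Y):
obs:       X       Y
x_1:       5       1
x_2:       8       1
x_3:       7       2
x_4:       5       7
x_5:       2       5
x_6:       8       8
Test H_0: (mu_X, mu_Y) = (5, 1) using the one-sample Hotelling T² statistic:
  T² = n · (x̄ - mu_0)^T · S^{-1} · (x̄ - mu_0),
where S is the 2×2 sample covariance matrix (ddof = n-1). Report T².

Step 1 — sample mean vector:
  mean(X) = (5 + 8 + 7 + 5 + 2 + 8) / 6 = 35/6 = 5.8333
  mean(Y) = (1 + 1 + 2 + 7 + 5 + 8) / 6 = 24/6 = 4
  x̄ = (5.8333, 4),  deviation x̄ - mu_0 = (5.8333, 4) - (5, 1) = (0.8333, 3).

Step 2 — sample covariance matrix, S[i,j] = (1/(n-1)) · Σ_k (x_{k,i} - mean_i) · (x_{k,j} - mean_j), divisor n-1 = 5:
  S[X,X] = ((-0.8333)·(-0.8333) + (2.1667)·(2.1667) + (1.1667)·(1.1667) + (-0.8333)·(-0.8333) + (-3.8333)·(-3.8333) + (2.1667)·(2.1667)) / 5 = 26.8333/5 = 5.3667
  S[X,Y] = ((-0.8333)·(-3) + (2.1667)·(-3) + (1.1667)·(-2) + (-0.8333)·(3) + (-3.8333)·(1) + (2.1667)·(4)) / 5 = -4/5 = -0.8
  S[Y,Y] = ((-3)·(-3) + (-3)·(-3) + (-2)·(-2) + (3)·(3) + (1)·(1) + (4)·(4)) / 5 = 48/5 = 9.6
  S = [[5.3667, -0.8],
 [-0.8, 9.6]].

Step 3 — invert S. det(S) = 5.3667·9.6 - (-0.8)² = 50.88.
  S^{-1} = (1/det) · [[d, -b], [-b, a]] = [[0.1887, 0.0157],
 [0.0157, 0.1055]].

Step 4 — quadratic form (x̄ - mu_0)^T · S^{-1} · (x̄ - mu_0):
  S^{-1} · (x̄ - mu_0) = (0.2044, 0.3295),
  (x̄ - mu_0)^T · [...] = (0.8333)·(0.2044) + (3)·(0.3295) = 1.1589.

Step 5 — scale by n: T² = 6 · 1.1589 = 6.9536.

T² ≈ 6.9536


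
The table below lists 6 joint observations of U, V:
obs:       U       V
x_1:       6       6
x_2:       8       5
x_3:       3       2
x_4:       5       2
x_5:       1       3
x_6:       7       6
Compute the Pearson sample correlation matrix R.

Step 1 — column means:
  mean(U) = (6 + 8 + 3 + 5 + 1 + 7) / 6 = 30/6 = 5
  mean(V) = (6 + 5 + 2 + 2 + 3 + 6) / 6 = 24/6 = 4

Step 2 — sample variances and covariances s[i,j] = (1/(n-1)) · Σ_k (x_{k,i} - mean_i) · (x_{k,j} - mean_j), with n-1 = 5:
  s[U,U] = ((1)·(1) + (3)·(3) + (-2)·(-2) + (0)·(0) + (-4)·(-4) + (2)·(2)) / 5 = 34/5 = 6.8
  s[U,V] = ((1)·(2) + (3)·(1) + (-2)·(-2) + (0)·(-2) + (-4)·(-1) + (2)·(2)) / 5 = 17/5 = 3.4
  s[V,V] = ((2)·(2) + (1)·(1) + (-2)·(-2) + (-2)·(-2) + (-1)·(-1) + (2)·(2)) / 5 = 18/5 = 3.6
  Sample standard deviations s_i = √(s[i,i]):
  s(U) = √(6.8) = 2.6077
  s(V) = √(3.6) = 1.8974

Step 3 — r_{ij} = s_{ij} / (s_i · s_j):
  r[U,U] = 1 (diagonal).
  r[U,V] = 3.4 / (2.6077 · 1.8974) = 3.4 / 4.9477 = 0.6872
  r[V,V] = 1 (diagonal).

R is symmetric with unit diagonal. Assembling:

R = [[1, 0.6872],
 [0.6872, 1]]


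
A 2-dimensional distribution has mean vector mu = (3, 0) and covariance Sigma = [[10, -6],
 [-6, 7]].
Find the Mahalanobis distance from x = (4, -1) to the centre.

Step 1 — centre the observation: (x - mu) = (1, -1).

Step 2 — invert Sigma. det(Sigma) = 10·7 - (-6)² = 34.
  Sigma^{-1} = (1/det) · [[d, -b], [-b, a]] = [[0.2059, 0.1765],
 [0.1765, 0.2941]].

Step 3 — form the quadratic (x - mu)^T · Sigma^{-1} · (x - mu):
  Sigma^{-1} · (x - mu) = (0.0294, -0.1176).
  (x - mu)^T · [Sigma^{-1} · (x - mu)] = (1)·(0.0294) + (-1)·(-0.1176) = 0.1471.

Step 4 — take square root: d = √(0.1471) ≈ 0.3835.

d(x, mu) = √(0.1471) ≈ 0.3835


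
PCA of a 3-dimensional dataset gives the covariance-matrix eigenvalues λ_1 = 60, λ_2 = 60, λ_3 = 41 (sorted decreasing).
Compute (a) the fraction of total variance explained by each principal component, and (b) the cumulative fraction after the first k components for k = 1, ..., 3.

Step 1 — total variance = trace(Sigma) = Σ λ_i = 60 + 60 + 41 = 161.

Step 2 — fraction explained by component i = λ_i / Σ λ:
  PC1: 60/161 = 0.3727
  PC2: 60/161 = 0.3727
  PC3: 41/161 = 0.2547

Step 3 — cumulative fraction after k components = (λ_1 + ... + λ_k) / Σ λ:
  k = 1: 60/161 = 0.3727
  k = 2: (60 + 60)/161 = 120/161 = 0.7453
  k = 3: (60 + 60 + 41)/161 = 161/161 = 1

Summary (fraction, with percent):

explained: PC1 0.3727 (37.27%), PC2 0.3727 (37.27%), PC3 0.2547 (25.47%);  cumulative: 0.3727, 0.7453, 1


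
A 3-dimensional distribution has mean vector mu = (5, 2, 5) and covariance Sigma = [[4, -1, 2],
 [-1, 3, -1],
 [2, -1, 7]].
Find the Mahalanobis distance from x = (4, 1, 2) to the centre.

Step 1 — centre the observation: (x - mu) = (-1, -1, -3).

Step 2 — invert Sigma (cofactor / det for 3×3, or solve directly):
  Sigma^{-1} = [[0.3077, 0.0769, -0.0769],
 [0.0769, 0.3692, 0.0308],
 [-0.0769, 0.0308, 0.1692]].

Step 3 — form the quadratic (x - mu)^T · Sigma^{-1} · (x - mu):
  Sigma^{-1} · (x - mu) = (-0.1538, -0.5385, -0.4615).
  (x - mu)^T · [Sigma^{-1} · (x - mu)] = (-1)·(-0.1538) + (-1)·(-0.5385) + (-3)·(-0.4615) = 2.0769.

Step 4 — take square root: d = √(2.0769) ≈ 1.4412.

d(x, mu) = √(2.0769) ≈ 1.4412


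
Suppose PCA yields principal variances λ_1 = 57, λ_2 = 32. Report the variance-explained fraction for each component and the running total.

Step 1 — total variance = trace(Sigma) = Σ λ_i = 57 + 32 = 89.

Step 2 — fraction explained by component i = λ_i / Σ λ:
  PC1: 57/89 = 0.6404
  PC2: 32/89 = 0.3596

Step 3 — cumulative fraction after k components = (λ_1 + ... + λ_k) / Σ λ:
  k = 1: 57/89 = 0.6404
  k = 2: (57 + 32)/89 = 89/89 = 1

Summary (fraction, with percent):

explained: PC1 0.6404 (64.04%), PC2 0.3596 (35.96%);  cumulative: 0.6404, 1


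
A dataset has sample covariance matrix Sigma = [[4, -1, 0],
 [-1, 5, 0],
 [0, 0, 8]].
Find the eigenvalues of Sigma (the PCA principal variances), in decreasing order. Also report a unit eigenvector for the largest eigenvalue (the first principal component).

Step 1 — characteristic polynomial p(λ) = det(λI - Sigma) = λ³ - tr·λ² + c_1·λ - det, where tr = trace, c_1 = sum of the principal 2×2 minors, det = det(Sigma):
  tr = 4 + 5 + 8 = 17,
  c_1 = (4·5 - (-1)²) + (4·8 - (0)²) + (5·8 - (0)²) = 19 + 32 + 40 = 91,
  det = 4·(5·8 - (0)²) - (-1)·((-1)·8 - (0)·(0)) + (0)·((-1)·(0) - 5·(0)) = 4·(40) - (-1)·(-8) + (0)·(0) = 152.
  So p(λ) = λ³ - 17λ² + 91λ - 152.
Step 2 — look for an integer root (rational root theorem: any rational root is an integer divisor of 152). Testing λ = 8:
  p(8) = 512 - 1088 + 728 - 152 = 0  ✓
  Dividing out (λ - 8): p(λ) = (λ - 8)(λ² - 9λ + 19).
Step 3 — remaining eigenvalues from the quadratic λ² - 9λ + 19 = 0:
  Δ = 9² - 4·19 = 81 - 76 = 5,  λ = (9 ± √5)/2 = (9 ± 2.2361)/2 ≈ 5.618 or 3.382.
  Sorted: λ_1 = 8,  λ_2 = 5.618,  λ_3 = 3.382  (check: sum = 17 = tr ✓).

Step 4 — unit eigenvector for λ_1 = 8: v spans the null space of (Sigma - λ_1 I), whose rows are
  r_1 = (-4, -1, 0),  r_2 = (-1, -3, 0),  r_3 = (0, 0, 0).
  v is orthogonal to every row, so take v ∝ r_1 × r_2 = ((-1)·(0) - (0)·(-3), (0)·(-1) - (-4)·(0), (-4)·(-3) - (-1)·(-1)) = (0, 0, 11).
  Rescale (divide by 11): u = (0, 0, 1).
  ||u|| = √((0)² + (0)² + (1)²) = √(1) = 1,  v_1 = u/||u|| ≈ (0, 0, 1) (||v_1|| = 1).

λ_1 = 8,  λ_2 = 5.618,  λ_3 = 3.382;  v_1 ≈ (0, 0, 1)


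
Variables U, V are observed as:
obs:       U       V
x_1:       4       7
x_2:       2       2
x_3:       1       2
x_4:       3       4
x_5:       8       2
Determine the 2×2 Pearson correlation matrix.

Step 1 — column means:
  mean(U) = (4 + 2 + 1 + 3 + 8) / 5 = 18/5 = 3.6
  mean(V) = (7 + 2 + 2 + 4 + 2) / 5 = 17/5 = 3.4

Step 2 — sample variances and covariances s[i,j] = (1/(n-1)) · Σ_k (x_{k,i} - mean_i) · (x_{k,j} - mean_j), with n-1 = 4:
  s[U,U] = ((0.4)·(0.4) + (-1.6)·(-1.6) + (-2.6)·(-2.6) + (-0.6)·(-0.6) + (4.4)·(4.4)) / 4 = 29.2/4 = 7.3
  s[U,V] = ((0.4)·(3.6) + (-1.6)·(-1.4) + (-2.6)·(-1.4) + (-0.6)·(0.6) + (4.4)·(-1.4)) / 4 = 0.8/4 = 0.2
  s[V,V] = ((3.6)·(3.6) + (-1.4)·(-1.4) + (-1.4)·(-1.4) + (0.6)·(0.6) + (-1.4)·(-1.4)) / 4 = 19.2/4 = 4.8
  Sample standard deviations s_i = √(s[i,i]):
  s(U) = √(7.3) = 2.7019
  s(V) = √(4.8) = 2.1909

Step 3 — r_{ij} = s_{ij} / (s_i · s_j):
  r[U,U] = 1 (diagonal).
  r[U,V] = 0.2 / (2.7019 · 2.1909) = 0.2 / 5.9195 = 0.0338
  r[V,V] = 1 (diagonal).

R is symmetric with unit diagonal. Assembling:

R = [[1, 0.0338],
 [0.0338, 1]]


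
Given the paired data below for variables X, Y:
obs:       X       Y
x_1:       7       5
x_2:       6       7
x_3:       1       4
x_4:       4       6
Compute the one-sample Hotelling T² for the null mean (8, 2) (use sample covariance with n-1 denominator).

Step 1 — sample mean vector:
  mean(X) = (7 + 6 + 1 + 4) / 4 = 18/4 = 4.5
  mean(Y) = (5 + 7 + 4 + 6) / 4 = 22/4 = 5.5
  x̄ = (4.5, 5.5),  deviation x̄ - mu_0 = (4.5, 5.5) - (8, 2) = (-3.5, 3.5).

Step 2 — sample covariance matrix, S[i,j] = (1/(n-1)) · Σ_k (x_{k,i} - mean_i) · (x_{k,j} - mean_j), divisor n-1 = 3:
  S[X,X] = ((2.5)·(2.5) + (1.5)·(1.5) + (-3.5)·(-3.5) + (-0.5)·(-0.5)) / 3 = 21/3 = 7
  S[X,Y] = ((2.5)·(-0.5) + (1.5)·(1.5) + (-3.5)·(-1.5) + (-0.5)·(0.5)) / 3 = 6/3 = 2
  S[Y,Y] = ((-0.5)·(-0.5) + (1.5)·(1.5) + (-1.5)·(-1.5) + (0.5)·(0.5)) / 3 = 5/3 = 1.6667
  S = [[7, 2],
 [2, 1.6667]].

Step 3 — invert S. det(S) = 7·1.6667 - (2)² = 7.6667.
  S^{-1} = (1/det) · [[d, -b], [-b, a]] = [[0.2174, -0.2609],
 [-0.2609, 0.913]].

Step 4 — quadratic form (x̄ - mu_0)^T · S^{-1} · (x̄ - mu_0):
  S^{-1} · (x̄ - mu_0) = (-1.6739, 4.1087),
  (x̄ - mu_0)^T · [...] = (-3.5)·(-1.6739) + (3.5)·(4.1087) = 20.2391.

Step 5 — scale by n: T² = 4 · 20.2391 = 80.9565.

T² ≈ 80.9565


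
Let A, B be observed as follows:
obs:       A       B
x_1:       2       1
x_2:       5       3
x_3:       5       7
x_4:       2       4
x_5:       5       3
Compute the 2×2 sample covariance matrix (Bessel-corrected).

Step 1 — column means:
  mean(A) = (2 + 5 + 5 + 2 + 5) / 5 = 19/5 = 3.8
  mean(B) = (1 + 3 + 7 + 4 + 3) / 5 = 18/5 = 3.6

Step 2 — sample covariance S[i,j] = (1/(n-1)) · Σ_k (x_{k,i} - mean_i) · (x_{k,j} - mean_j), with n-1 = 4.
  S[A,A] = ((-1.8)·(-1.8) + (1.2)·(1.2) + (1.2)·(1.2) + (-1.8)·(-1.8) + (1.2)·(1.2)) / 4 = 10.8/4 = 2.7
  S[A,B] = ((-1.8)·(-2.6) + (1.2)·(-0.6) + (1.2)·(3.4) + (-1.8)·(0.4) + (1.2)·(-0.6)) / 4 = 6.6/4 = 1.65
  S[B,B] = ((-2.6)·(-2.6) + (-0.6)·(-0.6) + (3.4)·(3.4) + (0.4)·(0.4) + (-0.6)·(-0.6)) / 4 = 19.2/4 = 4.8

S is symmetric (S[j,i] = S[i,j]). Assembling:

S = [[2.7, 1.65],
 [1.65, 4.8]]


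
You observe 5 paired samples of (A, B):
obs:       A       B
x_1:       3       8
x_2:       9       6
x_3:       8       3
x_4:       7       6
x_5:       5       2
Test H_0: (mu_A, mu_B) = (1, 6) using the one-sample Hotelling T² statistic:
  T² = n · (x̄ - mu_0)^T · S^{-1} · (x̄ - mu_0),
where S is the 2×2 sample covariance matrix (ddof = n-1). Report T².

Step 1 — sample mean vector:
  mean(A) = (3 + 9 + 8 + 7 + 5) / 5 = 32/5 = 6.4
  mean(B) = (8 + 6 + 3 + 6 + 2) / 5 = 25/5 = 5
  x̄ = (6.4, 5),  deviation x̄ - mu_0 = (6.4, 5) - (1, 6) = (5.4, -1).

Step 2 — sample covariance matrix, S[i,j] = (1/(n-1)) · Σ_k (x_{k,i} - mean_i) · (x_{k,j} - mean_j), divisor n-1 = 4:
  S[A,A] = ((-3.4)·(-3.4) + (2.6)·(2.6) + (1.6)·(1.6) + (0.6)·(0.6) + (-1.4)·(-1.4)) / 4 = 23.2/4 = 5.8
  S[A,B] = ((-3.4)·(3) + (2.6)·(1) + (1.6)·(-2) + (0.6)·(1) + (-1.4)·(-3)) / 4 = -6/4 = -1.5
  S[B,B] = ((3)·(3) + (1)·(1) + (-2)·(-2) + (1)·(1) + (-3)·(-3)) / 4 = 24/4 = 6
  S = [[5.8, -1.5],
 [-1.5, 6]].

Step 3 — invert S. det(S) = 5.8·6 - (-1.5)² = 32.55.
  S^{-1} = (1/det) · [[d, -b], [-b, a]] = [[0.1843, 0.0461],
 [0.0461, 0.1782]].

Step 4 — quadratic form (x̄ - mu_0)^T · S^{-1} · (x̄ - mu_0):
  S^{-1} · (x̄ - mu_0) = (0.9493, 0.0707),
  (x̄ - mu_0)^T · [...] = (5.4)·(0.9493) + (-1)·(0.0707) = 5.0556.

Step 5 — scale by n: T² = 5 · 5.0556 = 25.278.

T² ≈ 25.278


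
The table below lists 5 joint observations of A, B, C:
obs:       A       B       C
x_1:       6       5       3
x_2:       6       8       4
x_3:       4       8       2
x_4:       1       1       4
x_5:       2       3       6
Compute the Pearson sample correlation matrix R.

Step 1 — column means:
  mean(A) = (6 + 6 + 4 + 1 + 2) / 5 = 19/5 = 3.8
  mean(B) = (5 + 8 + 8 + 1 + 3) / 5 = 25/5 = 5
  mean(C) = (3 + 4 + 2 + 4 + 6) / 5 = 19/5 = 3.8

Step 2 — sample variances and covariances s[i,j] = (1/(n-1)) · Σ_k (x_{k,i} - mean_i) · (x_{k,j} - mean_j), with n-1 = 4:
  s[A,A] = ((2.2)·(2.2) + (2.2)·(2.2) + (0.2)·(0.2) + (-2.8)·(-2.8) + (-1.8)·(-1.8)) / 4 = 20.8/4 = 5.2
  s[A,B] = ((2.2)·(0) + (2.2)·(3) + (0.2)·(3) + (-2.8)·(-4) + (-1.8)·(-2)) / 4 = 22/4 = 5.5
  s[A,C] = ((2.2)·(-0.8) + (2.2)·(0.2) + (0.2)·(-1.8) + (-2.8)·(0.2) + (-1.8)·(2.2)) / 4 = -6.2/4 = -1.55
  s[B,B] = ((0)·(0) + (3)·(3) + (3)·(3) + (-4)·(-4) + (-2)·(-2)) / 4 = 38/4 = 9.5
  s[B,C] = ((0)·(-0.8) + (3)·(0.2) + (3)·(-1.8) + (-4)·(0.2) + (-2)·(2.2)) / 4 = -10/4 = -2.5
  s[C,C] = ((-0.8)·(-0.8) + (0.2)·(0.2) + (-1.8)·(-1.8) + (0.2)·(0.2) + (2.2)·(2.2)) / 4 = 8.8/4 = 2.2
  Sample standard deviations s_i = √(s[i,i]):
  s(A) = √(5.2) = 2.2804
  s(B) = √(9.5) = 3.0822
  s(C) = √(2.2) = 1.4832

Step 3 — r_{ij} = s_{ij} / (s_i · s_j):
  r[A,A] = 1 (diagonal).
  r[A,B] = 5.5 / (2.2804 · 3.0822) = 5.5 / 7.0285 = 0.7825
  r[A,C] = -1.55 / (2.2804 · 1.4832) = -1.55 / 3.3823 = -0.4583
  r[B,B] = 1 (diagonal).
  r[B,C] = -2.5 / (3.0822 · 1.4832) = -2.5 / 4.5717 = -0.5468
  r[C,C] = 1 (diagonal).

R is symmetric with unit diagonal. Assembling:

R = [[1, 0.7825, -0.4583],
 [0.7825, 1, -0.5468],
 [-0.4583, -0.5468, 1]]


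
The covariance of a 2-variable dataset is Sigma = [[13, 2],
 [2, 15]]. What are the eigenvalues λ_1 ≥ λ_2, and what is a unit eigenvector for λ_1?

Step 1 — characteristic polynomial of 2×2 Sigma:
  det(Sigma - λI) = λ² - trace · λ + det = 0.
  trace = 13 + 15 = 28, det = 13·15 - (2)² = 191.
Step 2 — discriminant:
  Δ = trace² - 4·det = 784 - 764 = 20.
Step 3 — eigenvalues:
  λ = (trace ± √Δ)/2 = (28 ± 4.4721)/2,
  λ_1 = 16.2361,  λ_2 = 11.7639.

Step 4 — unit eigenvector for λ_1: solve (Sigma - λ_1 I)v = 0. First row:
  (13 - 16.2361)·v_x + (2)·v_y = 0, i.e. (-3.2361)·v_x + (2)·v_y = 0,
  so v ∝ (b, λ_1 - a) = (2, 3.2361) = u.
  ||u|| = √((2)² + (3.2361)²) = √(14.4721) ≈ 3.8042,
  v_1 = u/||u|| ≈ (0.5257, 0.8507) (||v_1|| = 1).

λ_1 = 16.2361,  λ_2 = 11.7639;  v_1 ≈ (0.5257, 0.8507)


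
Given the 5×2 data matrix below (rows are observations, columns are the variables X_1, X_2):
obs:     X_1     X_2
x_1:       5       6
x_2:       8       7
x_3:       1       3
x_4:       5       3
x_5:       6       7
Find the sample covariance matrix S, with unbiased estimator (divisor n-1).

Step 1 — column means:
  mean(X_1) = (5 + 8 + 1 + 5 + 6) / 5 = 25/5 = 5
  mean(X_2) = (6 + 7 + 3 + 3 + 7) / 5 = 26/5 = 5.2

Step 2 — sample covariance S[i,j] = (1/(n-1)) · Σ_k (x_{k,i} - mean_i) · (x_{k,j} - mean_j), with n-1 = 4.
  S[X_1,X_1] = ((0)·(0) + (3)·(3) + (-4)·(-4) + (0)·(0) + (1)·(1)) / 4 = 26/4 = 6.5
  S[X_1,X_2] = ((0)·(0.8) + (3)·(1.8) + (-4)·(-2.2) + (0)·(-2.2) + (1)·(1.8)) / 4 = 16/4 = 4
  S[X_2,X_2] = ((0.8)·(0.8) + (1.8)·(1.8) + (-2.2)·(-2.2) + (-2.2)·(-2.2) + (1.8)·(1.8)) / 4 = 16.8/4 = 4.2

S is symmetric (S[j,i] = S[i,j]). Assembling:

S = [[6.5, 4],
 [4, 4.2]]


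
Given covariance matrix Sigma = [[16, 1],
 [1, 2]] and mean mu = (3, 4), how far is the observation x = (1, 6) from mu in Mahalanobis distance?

Step 1 — centre the observation: (x - mu) = (-2, 2).

Step 2 — invert Sigma. det(Sigma) = 16·2 - (1)² = 31.
  Sigma^{-1} = (1/det) · [[d, -b], [-b, a]] = [[0.0645, -0.0323],
 [-0.0323, 0.5161]].

Step 3 — form the quadratic (x - mu)^T · Sigma^{-1} · (x - mu):
  Sigma^{-1} · (x - mu) = (-0.1935, 1.0968).
  (x - mu)^T · [Sigma^{-1} · (x - mu)] = (-2)·(-0.1935) + (2)·(1.0968) = 2.5806.

Step 4 — take square root: d = √(2.5806) ≈ 1.6064.

d(x, mu) = √(2.5806) ≈ 1.6064


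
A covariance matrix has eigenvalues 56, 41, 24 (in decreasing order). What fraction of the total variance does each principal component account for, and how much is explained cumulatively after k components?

Step 1 — total variance = trace(Sigma) = Σ λ_i = 56 + 41 + 24 = 121.

Step 2 — fraction explained by component i = λ_i / Σ λ:
  PC1: 56/121 = 0.4628
  PC2: 41/121 = 0.3388
  PC3: 24/121 = 0.1983

Step 3 — cumulative fraction after k components = (λ_1 + ... + λ_k) / Σ λ:
  k = 1: 56/121 = 0.4628
  k = 2: (56 + 41)/121 = 97/121 = 0.8017
  k = 3: (56 + 41 + 24)/121 = 121/121 = 1

Summary (fraction, with percent):

explained: PC1 0.4628 (46.28%), PC2 0.3388 (33.88%), PC3 0.1983 (19.83%);  cumulative: 0.4628, 0.8017, 1


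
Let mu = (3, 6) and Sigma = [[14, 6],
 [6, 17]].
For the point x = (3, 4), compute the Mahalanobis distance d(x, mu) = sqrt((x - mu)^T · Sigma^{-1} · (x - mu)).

Step 1 — centre the observation: (x - mu) = (0, -2).

Step 2 — invert Sigma. det(Sigma) = 14·17 - (6)² = 202.
  Sigma^{-1} = (1/det) · [[d, -b], [-b, a]] = [[0.0842, -0.0297],
 [-0.0297, 0.0693]].

Step 3 — form the quadratic (x - mu)^T · Sigma^{-1} · (x - mu):
  Sigma^{-1} · (x - mu) = (0.0594, -0.1386).
  (x - mu)^T · [Sigma^{-1} · (x - mu)] = (0)·(0.0594) + (-2)·(-0.1386) = 0.2772.

Step 4 — take square root: d = √(0.2772) ≈ 0.5265.

d(x, mu) = √(0.2772) ≈ 0.5265


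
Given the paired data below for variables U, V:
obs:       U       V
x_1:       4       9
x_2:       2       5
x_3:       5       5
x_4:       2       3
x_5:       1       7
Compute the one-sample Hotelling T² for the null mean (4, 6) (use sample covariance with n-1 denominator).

Step 1 — sample mean vector:
  mean(U) = (4 + 2 + 5 + 2 + 1) / 5 = 14/5 = 2.8
  mean(V) = (9 + 5 + 5 + 3 + 7) / 5 = 29/5 = 5.8
  x̄ = (2.8, 5.8),  deviation x̄ - mu_0 = (2.8, 5.8) - (4, 6) = (-1.2, -0.2).

Step 2 — sample covariance matrix, S[i,j] = (1/(n-1)) · Σ_k (x_{k,i} - mean_i) · (x_{k,j} - mean_j), divisor n-1 = 4:
  S[U,U] = ((1.2)·(1.2) + (-0.8)·(-0.8) + (2.2)·(2.2) + (-0.8)·(-0.8) + (-1.8)·(-1.8)) / 4 = 10.8/4 = 2.7
  S[U,V] = ((1.2)·(3.2) + (-0.8)·(-0.8) + (2.2)·(-0.8) + (-0.8)·(-2.8) + (-1.8)·(1.2)) / 4 = 2.8/4 = 0.7
  S[V,V] = ((3.2)·(3.2) + (-0.8)·(-0.8) + (-0.8)·(-0.8) + (-2.8)·(-2.8) + (1.2)·(1.2)) / 4 = 20.8/4 = 5.2
  S = [[2.7, 0.7],
 [0.7, 5.2]].

Step 3 — invert S. det(S) = 2.7·5.2 - (0.7)² = 13.55.
  S^{-1} = (1/det) · [[d, -b], [-b, a]] = [[0.3838, -0.0517],
 [-0.0517, 0.1993]].

Step 4 — quadratic form (x̄ - mu_0)^T · S^{-1} · (x̄ - mu_0):
  S^{-1} · (x̄ - mu_0) = (-0.4502, 0.0221),
  (x̄ - mu_0)^T · [...] = (-1.2)·(-0.4502) + (-0.2)·(0.0221) = 0.5358.

Step 5 — scale by n: T² = 5 · 0.5358 = 2.679.

T² ≈ 2.679


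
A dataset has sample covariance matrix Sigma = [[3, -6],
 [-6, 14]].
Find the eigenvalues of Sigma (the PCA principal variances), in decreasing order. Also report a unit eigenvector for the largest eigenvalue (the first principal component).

Step 1 — characteristic polynomial of 2×2 Sigma:
  det(Sigma - λI) = λ² - trace · λ + det = 0.
  trace = 3 + 14 = 17, det = 3·14 - (-6)² = 6.
Step 2 — discriminant:
  Δ = trace² - 4·det = 289 - 24 = 265.
Step 3 — eigenvalues:
  λ = (trace ± √Δ)/2 = (17 ± 16.2788)/2,
  λ_1 = 16.6394,  λ_2 = 0.3606.

Step 4 — unit eigenvector for λ_1: solve (Sigma - λ_1 I)v = 0. First row:
  (3 - 16.6394)·v_x + (-6)·v_y = 0, i.e. (-13.6394)·v_x + (-6)·v_y = 0,
  so v ∝ (b, λ_1 - a) = (-6, 13.6394); multiply by -1 so the first entry is positive: u = (6, -13.6394).
  ||u|| = √((6)² + (-13.6394)²) = √(222.0335) ≈ 14.9008,
  v_1 = u/||u|| ≈ (0.4027, -0.9153) (||v_1|| = 1).

λ_1 = 16.6394,  λ_2 = 0.3606;  v_1 ≈ (0.4027, -0.9153)


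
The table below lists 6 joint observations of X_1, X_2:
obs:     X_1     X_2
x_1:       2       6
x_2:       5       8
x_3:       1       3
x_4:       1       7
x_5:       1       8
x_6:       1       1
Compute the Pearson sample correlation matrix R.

Step 1 — column means:
  mean(X_1) = (2 + 5 + 1 + 1 + 1 + 1) / 6 = 11/6 = 1.8333
  mean(X_2) = (6 + 8 + 3 + 7 + 8 + 1) / 6 = 33/6 = 5.5

Step 2 — sample variances and covariances s[i,j] = (1/(n-1)) · Σ_k (x_{k,i} - mean_i) · (x_{k,j} - mean_j), with n-1 = 5:
  s[X_1,X_1] = ((0.1667)·(0.1667) + (3.1667)·(3.1667) + (-0.8333)·(-0.8333) + (-0.8333)·(-0.8333) + (-0.8333)·(-0.8333) + (-0.8333)·(-0.8333)) / 5 = 12.8333/5 = 2.5667
  s[X_1,X_2] = ((0.1667)·(0.5) + (3.1667)·(2.5) + (-0.8333)·(-2.5) + (-0.8333)·(1.5) + (-0.8333)·(2.5) + (-0.8333)·(-4.5)) / 5 = 10.5/5 = 2.1
  s[X_2,X_2] = ((0.5)·(0.5) + (2.5)·(2.5) + (-2.5)·(-2.5) + (1.5)·(1.5) + (2.5)·(2.5) + (-4.5)·(-4.5)) / 5 = 41.5/5 = 8.3
  Sample standard deviations s_i = √(s[i,i]):
  s(X_1) = √(2.5667) = 1.6021
  s(X_2) = √(8.3) = 2.881

Step 3 — r_{ij} = s_{ij} / (s_i · s_j):
  r[X_1,X_1] = 1 (diagonal).
  r[X_1,X_2] = 2.1 / (1.6021 · 2.881) = 2.1 / 4.6156 = 0.455
  r[X_2,X_2] = 1 (diagonal).

R is symmetric with unit diagonal. Assembling:

R = [[1, 0.455],
 [0.455, 1]]


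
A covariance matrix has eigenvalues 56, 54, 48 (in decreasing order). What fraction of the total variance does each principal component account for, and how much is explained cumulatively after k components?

Step 1 — total variance = trace(Sigma) = Σ λ_i = 56 + 54 + 48 = 158.

Step 2 — fraction explained by component i = λ_i / Σ λ:
  PC1: 56/158 = 0.3544
  PC2: 54/158 = 0.3418
  PC3: 48/158 = 0.3038

Step 3 — cumulative fraction after k components = (λ_1 + ... + λ_k) / Σ λ:
  k = 1: 56/158 = 0.3544
  k = 2: (56 + 54)/158 = 110/158 = 0.6962
  k = 3: (56 + 54 + 48)/158 = 158/158 = 1

Summary (fraction, with percent):

explained: PC1 0.3544 (35.44%), PC2 0.3418 (34.18%), PC3 0.3038 (30.38%);  cumulative: 0.3544, 0.6962, 1


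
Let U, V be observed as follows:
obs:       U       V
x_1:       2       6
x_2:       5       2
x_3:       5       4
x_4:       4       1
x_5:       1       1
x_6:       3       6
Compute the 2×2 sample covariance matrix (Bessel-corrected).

Step 1 — column means:
  mean(U) = (2 + 5 + 5 + 4 + 1 + 3) / 6 = 20/6 = 3.3333
  mean(V) = (6 + 2 + 4 + 1 + 1 + 6) / 6 = 20/6 = 3.3333

Step 2 — sample covariance S[i,j] = (1/(n-1)) · Σ_k (x_{k,i} - mean_i) · (x_{k,j} - mean_j), with n-1 = 5.
  S[U,U] = ((-1.3333)·(-1.3333) + (1.6667)·(1.6667) + (1.6667)·(1.6667) + (0.6667)·(0.6667) + (-2.3333)·(-2.3333) + (-0.3333)·(-0.3333)) / 5 = 13.3333/5 = 2.6667
  S[U,V] = ((-1.3333)·(2.6667) + (1.6667)·(-1.3333) + (1.6667)·(0.6667) + (0.6667)·(-2.3333) + (-2.3333)·(-2.3333) + (-0.3333)·(2.6667)) / 5 = -1.6667/5 = -0.3333
  S[V,V] = ((2.6667)·(2.6667) + (-1.3333)·(-1.3333) + (0.6667)·(0.6667) + (-2.3333)·(-2.3333) + (-2.3333)·(-2.3333) + (2.6667)·(2.6667)) / 5 = 27.3333/5 = 5.4667

S is symmetric (S[j,i] = S[i,j]). Assembling:

S = [[2.6667, -0.3333],
 [-0.3333, 5.4667]]


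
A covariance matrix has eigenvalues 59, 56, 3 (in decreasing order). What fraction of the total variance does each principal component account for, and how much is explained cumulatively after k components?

Step 1 — total variance = trace(Sigma) = Σ λ_i = 59 + 56 + 3 = 118.

Step 2 — fraction explained by component i = λ_i / Σ λ:
  PC1: 59/118 = 0.5
  PC2: 56/118 = 0.4746
  PC3: 3/118 = 0.0254

Step 3 — cumulative fraction after k components = (λ_1 + ... + λ_k) / Σ λ:
  k = 1: 59/118 = 0.5
  k = 2: (59 + 56)/118 = 115/118 = 0.9746
  k = 3: (59 + 56 + 3)/118 = 118/118 = 1

Summary (fraction, with percent):

explained: PC1 0.5 (50%), PC2 0.4746 (47.46%), PC3 0.0254 (2.54%);  cumulative: 0.5, 0.9746, 1


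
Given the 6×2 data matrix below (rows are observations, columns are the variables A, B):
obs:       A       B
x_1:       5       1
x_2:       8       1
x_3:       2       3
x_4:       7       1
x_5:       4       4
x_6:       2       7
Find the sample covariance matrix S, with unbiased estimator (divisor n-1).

Step 1 — column means:
  mean(A) = (5 + 8 + 2 + 7 + 4 + 2) / 6 = 28/6 = 4.6667
  mean(B) = (1 + 1 + 3 + 1 + 4 + 7) / 6 = 17/6 = 2.8333

Step 2 — sample covariance S[i,j] = (1/(n-1)) · Σ_k (x_{k,i} - mean_i) · (x_{k,j} - mean_j), with n-1 = 5.
  S[A,A] = ((0.3333)·(0.3333) + (3.3333)·(3.3333) + (-2.6667)·(-2.6667) + (2.3333)·(2.3333) + (-0.6667)·(-0.6667) + (-2.6667)·(-2.6667)) / 5 = 31.3333/5 = 6.2667
  S[A,B] = ((0.3333)·(-1.8333) + (3.3333)·(-1.8333) + (-2.6667)·(0.1667) + (2.3333)·(-1.8333) + (-0.6667)·(1.1667) + (-2.6667)·(4.1667)) / 5 = -23.3333/5 = -4.6667
  S[B,B] = ((-1.8333)·(-1.8333) + (-1.8333)·(-1.8333) + (0.1667)·(0.1667) + (-1.8333)·(-1.8333) + (1.1667)·(1.1667) + (4.1667)·(4.1667)) / 5 = 28.8333/5 = 5.7667

S is symmetric (S[j,i] = S[i,j]). Assembling:

S = [[6.2667, -4.6667],
 [-4.6667, 5.7667]]


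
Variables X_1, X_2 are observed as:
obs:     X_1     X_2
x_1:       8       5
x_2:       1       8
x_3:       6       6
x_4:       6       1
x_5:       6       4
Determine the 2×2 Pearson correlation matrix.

Step 1 — column means:
  mean(X_1) = (8 + 1 + 6 + 6 + 6) / 5 = 27/5 = 5.4
  mean(X_2) = (5 + 8 + 6 + 1 + 4) / 5 = 24/5 = 4.8

Step 2 — sample variances and covariances s[i,j] = (1/(n-1)) · Σ_k (x_{k,i} - mean_i) · (x_{k,j} - mean_j), with n-1 = 4:
  s[X_1,X_1] = ((2.6)·(2.6) + (-4.4)·(-4.4) + (0.6)·(0.6) + (0.6)·(0.6) + (0.6)·(0.6)) / 4 = 27.2/4 = 6.8
  s[X_1,X_2] = ((2.6)·(0.2) + (-4.4)·(3.2) + (0.6)·(1.2) + (0.6)·(-3.8) + (0.6)·(-0.8)) / 4 = -15.6/4 = -3.9
  s[X_2,X_2] = ((0.2)·(0.2) + (3.2)·(3.2) + (1.2)·(1.2) + (-3.8)·(-3.8) + (-0.8)·(-0.8)) / 4 = 26.8/4 = 6.7
  Sample standard deviations s_i = √(s[i,i]):
  s(X_1) = √(6.8) = 2.6077
  s(X_2) = √(6.7) = 2.5884

Step 3 — r_{ij} = s_{ij} / (s_i · s_j):
  r[X_1,X_1] = 1 (diagonal).
  r[X_1,X_2] = -3.9 / (2.6077 · 2.5884) = -3.9 / 6.7498 = -0.5778
  r[X_2,X_2] = 1 (diagonal).

R is symmetric with unit diagonal. Assembling:

R = [[1, -0.5778],
 [-0.5778, 1]]


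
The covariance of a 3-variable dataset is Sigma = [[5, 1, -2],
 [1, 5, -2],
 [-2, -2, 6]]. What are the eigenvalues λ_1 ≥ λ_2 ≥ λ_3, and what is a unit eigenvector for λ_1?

Step 1 — characteristic polynomial p(λ) = det(λI - Sigma) = λ³ - tr·λ² + c_1·λ - det, where tr = trace, c_1 = sum of the principal 2×2 minors, det = det(Sigma):
  tr = 5 + 5 + 6 = 16,
  c_1 = (5·5 - (1)²) + (5·6 - (-2)²) + (5·6 - (-2)²) = 24 + 26 + 26 = 76,
  det = 5·(5·6 - (-2)²) - (1)·((1)·6 - (-2)·(-2)) + (-2)·((1)·(-2) - 5·(-2)) = 5·(26) - (1)·(2) + (-2)·(8) = 112.
  So p(λ) = λ³ - 16λ² + 76λ - 112.
Step 2 — look for an integer root (rational root theorem: any rational root is an integer divisor of 112). Testing λ = 4:
  p(4) = 64 - 256 + 304 - 112 = 0  ✓
  Dividing out (λ - 4): p(λ) = (λ - 4)(λ² - 12λ + 28).
Step 3 — remaining eigenvalues from the quadratic λ² - 12λ + 28 = 0:
  Δ = 12² - 4·28 = 144 - 112 = 32,  λ = (12 ± √32)/2 = (12 ± 5.6569)/2 ≈ 8.8284 or 3.1716.
  Sorted: λ_1 = 8.8284,  λ_2 = 4,  λ_3 = 3.1716  (check: sum = 16 = tr ✓).

Step 4 — unit eigenvector for λ_1 ≈ 8.8284: v spans the null space of (Sigma - λ_1 I), whose rows are
  r_1 = (-3.8284, 1, -2),  r_2 = (1, -3.8284, -2),  r_3 = (-2, -2, -2.8284).
  v is orthogonal to every row, so take v ∝ r_1 × r_2 = ((1)·(-2) - (-2)·(-3.8284), (-2)·(1) - (-3.8284)·(-2), (-3.8284)·(-3.8284) - (1)·(1)) ≈ (-9.6569, -9.6569, 13.6569).
  Rescale (multiply by -1 so the first nonzero entry is positive): u = (9.6569, 9.6569, -13.6569).
  ||u|| = √((9.6569)² + (9.6569)² + (-13.6569)²) = √(373.0193) ≈ 19.3137,  v_1 = u/||u|| ≈ (0.5, 0.5, -0.7071) (||v_1|| = 1).

λ_1 = 8.8284,  λ_2 = 4,  λ_3 = 3.1716;  v_1 ≈ (0.5, 0.5, -0.7071)


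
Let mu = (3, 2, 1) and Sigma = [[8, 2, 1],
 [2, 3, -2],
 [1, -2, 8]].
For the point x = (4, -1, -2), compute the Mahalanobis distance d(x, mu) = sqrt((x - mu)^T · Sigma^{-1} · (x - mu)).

Step 1 — centre the observation: (x - mu) = (1, -3, -3).

Step 2 — invert Sigma (cofactor / det for 3×3, or solve directly):
  Sigma^{-1} = [[0.1709, -0.1538, -0.0598],
 [-0.1538, 0.5385, 0.1538],
 [-0.0598, 0.1538, 0.1709]].

Step 3 — form the quadratic (x - mu)^T · Sigma^{-1} · (x - mu):
  Sigma^{-1} · (x - mu) = (0.812, -2.2308, -1.0342).
  (x - mu)^T · [Sigma^{-1} · (x - mu)] = (1)·(0.812) + (-3)·(-2.2308) + (-3)·(-1.0342) = 10.6068.

Step 4 — take square root: d = √(10.6068) ≈ 3.2568.

d(x, mu) = √(10.6068) ≈ 3.2568


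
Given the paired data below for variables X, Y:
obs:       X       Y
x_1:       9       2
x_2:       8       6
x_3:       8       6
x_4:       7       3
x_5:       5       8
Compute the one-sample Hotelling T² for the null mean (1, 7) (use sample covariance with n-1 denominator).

Step 1 — sample mean vector:
  mean(X) = (9 + 8 + 8 + 7 + 5) / 5 = 37/5 = 7.4
  mean(Y) = (2 + 6 + 6 + 3 + 8) / 5 = 25/5 = 5
  x̄ = (7.4, 5),  deviation x̄ - mu_0 = (7.4, 5) - (1, 7) = (6.4, -2).

Step 2 — sample covariance matrix, S[i,j] = (1/(n-1)) · Σ_k (x_{k,i} - mean_i) · (x_{k,j} - mean_j), divisor n-1 = 4:
  S[X,X] = ((1.6)·(1.6) + (0.6)·(0.6) + (0.6)·(0.6) + (-0.4)·(-0.4) + (-2.4)·(-2.4)) / 4 = 9.2/4 = 2.3
  S[X,Y] = ((1.6)·(-3) + (0.6)·(1) + (0.6)·(1) + (-0.4)·(-2) + (-2.4)·(3)) / 4 = -10/4 = -2.5
  S[Y,Y] = ((-3)·(-3) + (1)·(1) + (1)·(1) + (-2)·(-2) + (3)·(3)) / 4 = 24/4 = 6
  S = [[2.3, -2.5],
 [-2.5, 6]].

Step 3 — invert S. det(S) = 2.3·6 - (-2.5)² = 7.55.
  S^{-1} = (1/det) · [[d, -b], [-b, a]] = [[0.7947, 0.3311],
 [0.3311, 0.3046]].

Step 4 — quadratic form (x̄ - mu_0)^T · S^{-1} · (x̄ - mu_0):
  S^{-1} · (x̄ - mu_0) = (4.4238, 1.5099),
  (x̄ - mu_0)^T · [...] = (6.4)·(4.4238) + (-2)·(1.5099) = 25.2927.

Step 5 — scale by n: T² = 5 · 25.2927 = 126.4636.

T² ≈ 126.4636


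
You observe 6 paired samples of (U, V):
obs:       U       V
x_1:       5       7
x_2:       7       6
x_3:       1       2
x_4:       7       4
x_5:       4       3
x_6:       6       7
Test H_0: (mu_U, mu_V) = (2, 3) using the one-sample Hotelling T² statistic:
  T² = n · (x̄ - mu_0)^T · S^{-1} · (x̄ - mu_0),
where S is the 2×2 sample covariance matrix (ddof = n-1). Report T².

Step 1 — sample mean vector:
  mean(U) = (5 + 7 + 1 + 7 + 4 + 6) / 6 = 30/6 = 5
  mean(V) = (7 + 6 + 2 + 4 + 3 + 7) / 6 = 29/6 = 4.8333
  x̄ = (5, 4.8333),  deviation x̄ - mu_0 = (5, 4.8333) - (2, 3) = (3, 1.8333).

Step 2 — sample covariance matrix, S[i,j] = (1/(n-1)) · Σ_k (x_{k,i} - mean_i) · (x_{k,j} - mean_j), divisor n-1 = 5:
  S[U,U] = ((0)·(0) + (2)·(2) + (-4)·(-4) + (2)·(2) + (-1)·(-1) + (1)·(1)) / 5 = 26/5 = 5.2
  S[U,V] = ((0)·(2.1667) + (2)·(1.1667) + (-4)·(-2.8333) + (2)·(-0.8333) + (-1)·(-1.8333) + (1)·(2.1667)) / 5 = 16/5 = 3.2
  S[V,V] = ((2.1667)·(2.1667) + (1.1667)·(1.1667) + (-2.8333)·(-2.8333) + (-0.8333)·(-0.8333) + (-1.8333)·(-1.8333) + (2.1667)·(2.1667)) / 5 = 22.8333/5 = 4.5667
  S = [[5.2, 3.2],
 [3.2, 4.5667]].

Step 3 — invert S. det(S) = 5.2·4.5667 - (3.2)² = 13.5067.
  S^{-1} = (1/det) · [[d, -b], [-b, a]] = [[0.3381, -0.2369],
 [-0.2369, 0.385]].

Step 4 — quadratic form (x̄ - mu_0)^T · S^{-1} · (x̄ - mu_0):
  S^{-1} · (x̄ - mu_0) = (0.58, -0.0049),
  (x̄ - mu_0)^T · [...] = (3)·(0.58) + (1.8333)·(-0.0049) = 1.7308.

Step 5 — scale by n: T² = 6 · 1.7308 = 10.385.

T² ≈ 10.385


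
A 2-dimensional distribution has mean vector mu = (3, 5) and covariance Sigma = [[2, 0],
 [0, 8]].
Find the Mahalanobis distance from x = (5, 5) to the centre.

Step 1 — centre the observation: (x - mu) = (2, 0).

Step 2 — invert Sigma. det(Sigma) = 2·8 - (0)² = 16.
  Sigma^{-1} = (1/det) · [[d, -b], [-b, a]] = [[0.5, 0],
 [0, 0.125]].

Step 3 — form the quadratic (x - mu)^T · Sigma^{-1} · (x - mu):
  Sigma^{-1} · (x - mu) = (1, 0).
  (x - mu)^T · [Sigma^{-1} · (x - mu)] = (2)·(1) + (0)·(0) = 2.

Step 4 — take square root: d = √(2) ≈ 1.4142.

d(x, mu) = √(2) ≈ 1.4142


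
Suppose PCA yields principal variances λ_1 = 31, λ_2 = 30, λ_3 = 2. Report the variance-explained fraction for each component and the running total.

Step 1 — total variance = trace(Sigma) = Σ λ_i = 31 + 30 + 2 = 63.

Step 2 — fraction explained by component i = λ_i / Σ λ:
  PC1: 31/63 = 0.4921
  PC2: 30/63 = 0.4762
  PC3: 2/63 = 0.0317

Step 3 — cumulative fraction after k components = (λ_1 + ... + λ_k) / Σ λ:
  k = 1: 31/63 = 0.4921
  k = 2: (31 + 30)/63 = 61/63 = 0.9683
  k = 3: (31 + 30 + 2)/63 = 63/63 = 1

Summary (fraction, with percent):

explained: PC1 0.4921 (49.21%), PC2 0.4762 (47.62%), PC3 0.0317 (3.17%);  cumulative: 0.4921, 0.9683, 1


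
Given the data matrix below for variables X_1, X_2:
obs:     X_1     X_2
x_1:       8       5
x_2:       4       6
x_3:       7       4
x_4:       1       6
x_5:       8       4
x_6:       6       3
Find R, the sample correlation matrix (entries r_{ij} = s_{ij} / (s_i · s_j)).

Step 1 — column means:
  mean(X_1) = (8 + 4 + 7 + 1 + 8 + 6) / 6 = 34/6 = 5.6667
  mean(X_2) = (5 + 6 + 4 + 6 + 4 + 3) / 6 = 28/6 = 4.6667

Step 2 — sample variances and covariances s[i,j] = (1/(n-1)) · Σ_k (x_{k,i} - mean_i) · (x_{k,j} - mean_j), with n-1 = 5:
  s[X_1,X_1] = ((2.3333)·(2.3333) + (-1.6667)·(-1.6667) + (1.3333)·(1.3333) + (-4.6667)·(-4.6667) + (2.3333)·(2.3333) + (0.3333)·(0.3333)) / 5 = 37.3333/5 = 7.4667
  s[X_1,X_2] = ((2.3333)·(0.3333) + (-1.6667)·(1.3333) + (1.3333)·(-0.6667) + (-4.6667)·(1.3333) + (2.3333)·(-0.6667) + (0.3333)·(-1.6667)) / 5 = -10.6667/5 = -2.1333
  s[X_2,X_2] = ((0.3333)·(0.3333) + (1.3333)·(1.3333) + (-0.6667)·(-0.6667) + (1.3333)·(1.3333) + (-0.6667)·(-0.6667) + (-1.6667)·(-1.6667)) / 5 = 7.3333/5 = 1.4667
  Sample standard deviations s_i = √(s[i,i]):
  s(X_1) = √(7.4667) = 2.7325
  s(X_2) = √(1.4667) = 1.2111

Step 3 — r_{ij} = s_{ij} / (s_i · s_j):
  r[X_1,X_1] = 1 (diagonal).
  r[X_1,X_2] = -2.1333 / (2.7325 · 1.2111) = -2.1333 / 3.3092 = -0.6447
  r[X_2,X_2] = 1 (diagonal).

R is symmetric with unit diagonal. Assembling:

R = [[1, -0.6447],
 [-0.6447, 1]]


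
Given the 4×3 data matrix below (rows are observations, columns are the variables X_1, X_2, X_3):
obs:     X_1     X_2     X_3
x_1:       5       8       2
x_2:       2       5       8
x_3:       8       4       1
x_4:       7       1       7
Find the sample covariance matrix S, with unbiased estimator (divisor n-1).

Step 1 — column means:
  mean(X_1) = (5 + 2 + 8 + 7) / 4 = 22/4 = 5.5
  mean(X_2) = (8 + 5 + 4 + 1) / 4 = 18/4 = 4.5
  mean(X_3) = (2 + 8 + 1 + 7) / 4 = 18/4 = 4.5

Step 2 — sample covariance S[i,j] = (1/(n-1)) · Σ_k (x_{k,i} - mean_i) · (x_{k,j} - mean_j), with n-1 = 3.
  S[X_1,X_1] = ((-0.5)·(-0.5) + (-3.5)·(-3.5) + (2.5)·(2.5) + (1.5)·(1.5)) / 3 = 21/3 = 7
  S[X_1,X_2] = ((-0.5)·(3.5) + (-3.5)·(0.5) + (2.5)·(-0.5) + (1.5)·(-3.5)) / 3 = -10/3 = -3.3333
  S[X_1,X_3] = ((-0.5)·(-2.5) + (-3.5)·(3.5) + (2.5)·(-3.5) + (1.5)·(2.5)) / 3 = -16/3 = -5.3333
  S[X_2,X_2] = ((3.5)·(3.5) + (0.5)·(0.5) + (-0.5)·(-0.5) + (-3.5)·(-3.5)) / 3 = 25/3 = 8.3333
  S[X_2,X_3] = ((3.5)·(-2.5) + (0.5)·(3.5) + (-0.5)·(-3.5) + (-3.5)·(2.5)) / 3 = -14/3 = -4.6667
  S[X_3,X_3] = ((-2.5)·(-2.5) + (3.5)·(3.5) + (-3.5)·(-3.5) + (2.5)·(2.5)) / 3 = 37/3 = 12.3333

S is symmetric (S[j,i] = S[i,j]). Assembling:

S = [[7, -3.3333, -5.3333],
 [-3.3333, 8.3333, -4.6667],
 [-5.3333, -4.6667, 12.3333]]


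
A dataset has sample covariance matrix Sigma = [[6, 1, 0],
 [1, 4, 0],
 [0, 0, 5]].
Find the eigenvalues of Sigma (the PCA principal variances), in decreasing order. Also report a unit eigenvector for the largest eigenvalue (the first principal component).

Step 1 — characteristic polynomial p(λ) = det(λI - Sigma) = λ³ - tr·λ² + c_1·λ - det, where tr = trace, c_1 = sum of the principal 2×2 minors, det = det(Sigma):
  tr = 6 + 4 + 5 = 15,
  c_1 = (6·4 - (1)²) + (6·5 - (0)²) + (4·5 - (0)²) = 23 + 30 + 20 = 73,
  det = 6·(4·5 - (0)²) - (1)·((1)·5 - (0)·(0)) + (0)·((1)·(0) - 4·(0)) = 6·(20) - (1)·(5) + (0)·(0) = 115.
  So p(λ) = λ³ - 15λ² + 73λ - 115.
Step 2 — look for an integer root (rational root theorem: any rational root is an integer divisor of 115). Testing λ = 5:
  p(5) = 125 - 375 + 365 - 115 = 0  ✓
  Dividing out (λ - 5): p(λ) = (λ - 5)(λ² - 10λ + 23).
Step 3 — remaining eigenvalues from the quadratic λ² - 10λ + 23 = 0:
  Δ = 10² - 4·23 = 100 - 92 = 8,  λ = (10 ± √8)/2 = (10 ± 2.8284)/2 ≈ 6.4142 or 3.5858.
  Sorted: λ_1 = 6.4142,  λ_2 = 5,  λ_3 = 3.5858  (check: sum = 15 = tr ✓).

Step 4 — unit eigenvector for λ_1 ≈ 6.4142: v spans the null space of (Sigma - λ_1 I), whose rows are
  r_1 = (-0.4142, 1, 0),  r_2 = (1, -2.4142, 0),  r_3 = (0, 0, -1.4142).
  v is orthogonal to every row, so take v ∝ r_1 × r_3 = ((1)·(-1.4142) - (0)·(0), (0)·(0) - (-0.4142)·(-1.4142), (-0.4142)·(0) - (1)·(0)) ≈ (-1.4142, -0.5858, 0).
  Rescale (multiply by -1 so the first nonzero entry is positive): u = (1.4142, 0.5858, 0).
  ||u|| = √((1.4142)² + (0.5858)² + (0)²) = √(2.3431) ≈ 1.5307,  v_1 = u/||u|| ≈ (0.9239, 0.3827, 0) (||v_1|| = 1).

λ_1 = 6.4142,  λ_2 = 5,  λ_3 = 3.5858;  v_1 ≈ (0.9239, 0.3827, 0)
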